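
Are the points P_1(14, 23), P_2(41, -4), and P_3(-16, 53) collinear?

P_1P_2 = (27, -27), P_1P_3 = (-30, 30).
det[P_1P_2; P_1P_3] = (27)(30) − (-27)(-30) = 0.
The determinant is zero, so the points are collinear.

Yes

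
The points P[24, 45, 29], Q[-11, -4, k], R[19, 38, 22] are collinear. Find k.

-20

Direction PR = (-5, -7, -7). From the x-coordinate of Q, the parameter along the line is τ = (-11 − 24)/(-5) = 7.
Then k = 29 + 7·(-7) = -20.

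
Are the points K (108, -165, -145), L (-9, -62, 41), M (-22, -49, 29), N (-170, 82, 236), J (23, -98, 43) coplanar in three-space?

The plane through K, L, M has normal n = KL × KM = (-3654, -3822, -182) and equation n·P = 262388.
Checking the remaining points: n·N = 264824, n·J = 282688.
Since n·N = 264824 ≠ 262388, N is off the plane and the points are not all coplanar.

No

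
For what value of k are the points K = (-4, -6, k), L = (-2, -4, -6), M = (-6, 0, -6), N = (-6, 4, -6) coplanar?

-6

Coplanarity ⇔ det[KL; KM; KN] = 0.
Expanding, this is linear in k: (16)k + (96) = 0.
So k = -6.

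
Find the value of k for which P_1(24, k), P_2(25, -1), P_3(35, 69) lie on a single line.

-8

Collinearity: (P_1 − P_2) must be parallel to (P_3 − P_2) = (10, 70).
Cross-multiplying the components: (k − (-1))·(10) = (-1)·(70).
Solving gives k = -8.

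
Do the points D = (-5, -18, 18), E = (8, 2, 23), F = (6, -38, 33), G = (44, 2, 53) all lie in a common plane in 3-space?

Yes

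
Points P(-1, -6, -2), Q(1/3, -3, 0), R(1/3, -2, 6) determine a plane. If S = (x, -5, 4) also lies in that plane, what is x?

-1

The plane through P, Q, R has equation 16x − 8y + (4/3)z = 88/3.
Substituting S: (16)x + (136/3) = 88/3, so x = -1.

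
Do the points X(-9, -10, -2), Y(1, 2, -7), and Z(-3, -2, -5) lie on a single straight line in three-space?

No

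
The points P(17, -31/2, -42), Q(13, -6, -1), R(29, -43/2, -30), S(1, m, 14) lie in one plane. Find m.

9/2

Coplanarity ⇔ det[PQ; PR; PS] = 0.
Expanding, this is linear in m: (540)m + (-2430) = 0.
So m = 9/2.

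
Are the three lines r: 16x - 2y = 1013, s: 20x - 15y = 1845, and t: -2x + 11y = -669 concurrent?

Intersecting r and s: solving the 2×2 system gives (x, y) = (2301/40, -463/10).
Substitute into t: (-2)(2301/40) + (11)(-463/10) = -12487/20.
But t requires -669 ≠ -12487/20, so the three lines have no common point.

No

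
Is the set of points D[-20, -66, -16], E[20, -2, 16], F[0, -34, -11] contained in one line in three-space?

DE = (40, 64, 32), DF = (20, 32, 5).
DE × DF = (-704, 440, 0).
The cross product is nonzero, so the points do not lie on one line.

No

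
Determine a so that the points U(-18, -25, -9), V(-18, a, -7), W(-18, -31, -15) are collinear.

-23

Direction UW = (0, -6, -6). From the z-coordinate of V, the parameter along the line is τ = (-7 − (-9))/(-6) = -1/3.
Then a = (-25) + (-1/3)·(-6) = -23.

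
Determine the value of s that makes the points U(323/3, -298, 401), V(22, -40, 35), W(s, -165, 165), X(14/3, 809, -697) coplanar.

37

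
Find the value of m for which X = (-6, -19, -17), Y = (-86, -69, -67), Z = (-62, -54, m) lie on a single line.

-52

Collinearity requires XY × XZ = 0; each component is linear in m.
The x-component gives (-50)m + (-2600) = 0, so m = -52.
The remaining components then also vanish.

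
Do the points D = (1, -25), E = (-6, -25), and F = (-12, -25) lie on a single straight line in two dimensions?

DE = (-7, 0), DF = (-13, 0).
Checking proportionality: DF = 13/7·DE, so the vectors are parallel and the points are collinear.

Yes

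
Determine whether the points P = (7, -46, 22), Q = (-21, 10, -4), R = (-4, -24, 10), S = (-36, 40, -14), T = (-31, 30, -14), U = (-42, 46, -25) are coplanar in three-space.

The plane through P, Q, R has normal n = PQ × PR = (-100, -50, 0) and equation n·X = 1600.
Checking the remaining points: n·S = 1600, n·T = 1600, n·U = 1900.
Since n·U = 1900 ≠ 1600, U is off the plane and the points are not all coplanar.

No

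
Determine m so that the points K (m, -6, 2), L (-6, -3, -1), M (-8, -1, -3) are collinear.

Direction LM = (-2, 2, -2). From the y-coordinate of K, the parameter along the line is τ = (-6 − (-3))/2 = -3/2.
Then m = (-6) + (-3/2)·(-2) = -3.

-3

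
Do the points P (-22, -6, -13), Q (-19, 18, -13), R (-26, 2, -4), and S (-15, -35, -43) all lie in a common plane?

No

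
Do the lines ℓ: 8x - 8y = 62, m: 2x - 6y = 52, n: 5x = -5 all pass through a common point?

Intersecting ℓ and m: solving the 2×2 system gives (x, y) = (-11/8, -73/8).
Substitute into n: (5)(-11/8) + (0)(-73/8) = -55/8.
But n requires -5 ≠ -55/8, so the three lines have no common point.

No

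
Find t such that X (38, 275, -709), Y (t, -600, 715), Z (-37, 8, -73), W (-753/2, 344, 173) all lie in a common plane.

66

Normal to plane XZW: n = (-279378, -197472, -231693/2); plane equation n·P = 34428009/2.
Requiring n·Y = 34428009/2: (-279378)t + (71305905/2) = 34428009/2.
So t = 66.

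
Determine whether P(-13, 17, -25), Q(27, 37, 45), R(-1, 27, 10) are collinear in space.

PQ = (40, 20, 70), PR = (12, 10, 35).
Comparing components 3 and 1: (70)(12) − (40)(35) = -560 ≠ 0, so PQ and PR are not parallel and the points are not collinear.

No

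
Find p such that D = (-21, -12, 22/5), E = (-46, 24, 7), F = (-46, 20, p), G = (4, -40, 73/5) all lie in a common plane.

3/5

The points are coplanar iff DE · (DF × DG) = 0.
Expanding, this is linear in p: (200)p + (-120) = 0.
So p = 3/5.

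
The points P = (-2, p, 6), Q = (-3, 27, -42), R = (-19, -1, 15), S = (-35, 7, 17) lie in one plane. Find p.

-5

The points are coplanar iff PQ · (PR × PS) = 0.
Expanding, this is linear in p: (880)p + (4400) = 0.
So p = -5.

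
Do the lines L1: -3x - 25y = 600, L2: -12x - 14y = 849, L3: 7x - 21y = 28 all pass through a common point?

No

The three lines meet at one point iff the augmented coefficient matrix [aᵢ bᵢ cᵢ] has rank < 3, i.e. its determinant vanishes.
Here the determinant is 714.
Nonzero, so no common point exists.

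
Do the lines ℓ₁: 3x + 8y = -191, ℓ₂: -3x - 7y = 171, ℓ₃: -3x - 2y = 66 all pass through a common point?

Intersecting ℓ₁ and ℓ₂: solving the 2×2 system gives (x, y) = (-31/3, -20).
Substitute into ℓ₃: (-3)(-31/3) + (-2)(-20) = 71.
But ℓ₃ requires 66 ≠ 71, so the three lines have no common point.

No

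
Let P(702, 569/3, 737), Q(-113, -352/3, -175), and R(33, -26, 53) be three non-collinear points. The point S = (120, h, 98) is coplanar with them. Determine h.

A normal to the plane is n = PQ × PR = (13300, 52668, -88844/3).
S lies in the plane iff n · PS = 0.
This gives (52668)h + (1193808) = 0, so h = -68/3.

-68/3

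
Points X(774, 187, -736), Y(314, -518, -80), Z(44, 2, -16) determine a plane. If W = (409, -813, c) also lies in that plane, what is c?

-64

A normal to the plane is n = XY × XZ = (-386240, -147680, -429550).
W lies in the plane iff n · XW = 0.
This gives (-429550)c + (-27491200) = 0, so c = -64.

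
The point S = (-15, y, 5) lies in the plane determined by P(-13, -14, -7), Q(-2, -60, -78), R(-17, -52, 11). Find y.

A normal to the plane is n = PQ × PR = (-3526, 86, -602).
S lies in the plane iff n · PS = 0.
This gives (86)y + (1032) = 0, so y = -12.

-12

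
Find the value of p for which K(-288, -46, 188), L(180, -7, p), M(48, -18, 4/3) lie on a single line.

-72

Collinearity requires KL × KM = 0; each component is linear in p.
The x-component gives (-28)p + (-2016) = 0, so p = -72.
The remaining components then also vanish.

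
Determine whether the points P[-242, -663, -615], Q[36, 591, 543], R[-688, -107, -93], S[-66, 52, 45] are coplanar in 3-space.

Yes

The four points are coplanar iff the 3×3 determinant with rows PQ, PR, PS is zero.
Rows: (278, 1254, 1158), (-446, 556, 522), (176, 715, 660).
Expanding along the first row: (278)(-6270) − (1254)(-386232) + (1158)(-416746) = 0.
Zero determinant ⇒ coplanar.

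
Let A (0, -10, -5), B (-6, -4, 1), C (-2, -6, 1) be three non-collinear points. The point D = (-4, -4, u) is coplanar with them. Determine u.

A normal to the plane is n = AB × AC = (12, 24, -12).
D lies in the plane iff n · AD = 0.
This gives (-12)u + (36) = 0, so u = 3.

3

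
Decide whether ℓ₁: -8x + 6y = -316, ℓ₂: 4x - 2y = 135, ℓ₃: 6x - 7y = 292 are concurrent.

No

Intersecting ℓ₁ and ℓ₂: solving the 2×2 system gives (x, y) = (89/4, -23).
Substitute into ℓ₃: (6)(89/4) + (-7)(-23) = 589/2.
But ℓ₃ requires 292 ≠ 589/2, so the three lines have no common point.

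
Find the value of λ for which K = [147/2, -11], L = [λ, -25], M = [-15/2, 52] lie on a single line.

183/2

The three points are collinear iff det[KL; KM] = 0.
This determinant is linear in λ: (63)λ + (-11529/2) = 0, so λ = 183/2.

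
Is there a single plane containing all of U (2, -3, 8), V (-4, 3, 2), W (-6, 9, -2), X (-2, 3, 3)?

Yes

With U as base: UV = (-6, 6, -6), UW = (-8, 12, -10), UX = (-4, 6, -5).
UW × UX = (0, 0, 0).
UV · (UW × UX) = 0.
The scalar triple product vanishes, so the four points are coplanar.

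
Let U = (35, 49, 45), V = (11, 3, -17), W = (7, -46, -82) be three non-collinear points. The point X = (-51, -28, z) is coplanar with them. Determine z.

-61

Coplanarity requires UV · (UW × UX) = 0.
UV = (-24, -46, -62), UW = (-28, -95, -127); the triple product is linear in z with coefficient 992 and constant term 60512.
Setting it to zero: z = -61.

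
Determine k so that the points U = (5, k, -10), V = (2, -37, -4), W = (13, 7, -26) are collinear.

Direction VW = (11, 44, -22). From the x-coordinate of U, the parameter along the line is τ = (5 − 2)/11 = 3/11.
Then k = (-37) + 3/11·(44) = -25.

-25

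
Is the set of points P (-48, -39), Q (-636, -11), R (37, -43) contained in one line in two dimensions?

PQ = (-588, 28), PR = (85, -4).
det[PQ; PR] = (-588)(-4) − (28)(85) = -28.
The determinant is nonzero, so they are not collinear.

No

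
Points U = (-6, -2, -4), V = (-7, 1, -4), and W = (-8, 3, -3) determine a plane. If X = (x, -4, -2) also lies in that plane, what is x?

Coplanarity requires UV · (UW × UX) = 0.
UV = (-1, 3, 0), UW = (-2, 5, 1); the triple product is linear in x with coefficient 3 and constant term 18.
Setting it to zero: x = -6.

-6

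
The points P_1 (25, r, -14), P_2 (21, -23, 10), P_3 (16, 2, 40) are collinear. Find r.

-43

Direction P_2P_3 = (-5, 25, 30). From the x-coordinate of P_1, the parameter along the line is τ = (25 − 21)/(-5) = -4/5.
Then r = (-23) + (-4/5)·(25) = -43.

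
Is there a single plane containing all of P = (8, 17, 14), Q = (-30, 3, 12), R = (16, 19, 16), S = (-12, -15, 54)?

Yes

With P as base: PQ = (-38, -14, -2), PR = (8, 2, 2), PS = (-20, -32, 40).
PR × PS = (144, -360, -216).
PQ · (PR × PS) = 0.
The scalar triple product vanishes, so the four points are coplanar.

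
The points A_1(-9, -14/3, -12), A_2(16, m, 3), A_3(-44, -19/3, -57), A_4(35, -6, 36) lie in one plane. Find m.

-31/3

Coplanarity ⇔ det[A_1A_2; A_1A_3; A_1A_4] = 0.
Expanding, this is linear in m: (-300)m + (-3100) = 0.
So m = -31/3.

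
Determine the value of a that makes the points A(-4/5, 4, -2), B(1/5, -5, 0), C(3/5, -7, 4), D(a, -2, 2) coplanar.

Coplanarity ⇔ det[AB; AC; AD] = 0.
Expanding, this is linear in a: (-32)a + (0) = 0.
So a = 0.

0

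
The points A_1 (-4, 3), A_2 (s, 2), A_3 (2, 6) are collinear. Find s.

-6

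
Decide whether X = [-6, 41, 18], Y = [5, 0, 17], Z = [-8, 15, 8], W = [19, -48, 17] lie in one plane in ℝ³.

Yes

With X as base: XY = (11, -41, -1), XZ = (-2, -26, -10), XW = (25, -89, -1).
XZ × XW = (-864, -252, 828).
XY · (XZ × XW) = 0.
The scalar triple product vanishes, so the four points are coplanar.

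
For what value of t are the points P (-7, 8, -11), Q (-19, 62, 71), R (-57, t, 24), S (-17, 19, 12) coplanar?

3

Normal to plane PQS: n = (340, -544, 408); plane equation n·X = -11220.
Requiring n·R = -11220: (-544)t + (-9588) = -11220.
So t = 3.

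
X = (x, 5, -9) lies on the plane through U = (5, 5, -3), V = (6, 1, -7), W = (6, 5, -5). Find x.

8

The plane through U, V, W has equation 8x − 2y + 4z = 18.
Substituting X: (8)x + (-46) = 18, so x = 8.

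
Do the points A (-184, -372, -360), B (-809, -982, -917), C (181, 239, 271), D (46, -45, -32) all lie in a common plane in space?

The four points are coplanar iff the 3×3 determinant with rows AB, AC, AD is zero.
Rows: (-625, -610, -557), (365, 611, 631), (230, 327, 328).
Expanding along the first row: (-625)(-5929) − (-610)(-25410) + (-557)(-21175) = 0.
Zero determinant ⇒ coplanar.

Yes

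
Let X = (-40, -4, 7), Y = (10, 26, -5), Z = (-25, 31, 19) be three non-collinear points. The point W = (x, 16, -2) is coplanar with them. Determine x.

A normal to the plane is n = XY × XZ = (780, -780, 1300).
W lies in the plane iff n · XW = 0.
This gives (780)x + (3900) = 0, so x = -5.

-5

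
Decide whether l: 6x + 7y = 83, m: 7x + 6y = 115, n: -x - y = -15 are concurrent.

The three lines meet at one point iff the augmented coefficient matrix [aᵢ bᵢ cᵢ] has rank < 3, i.e. its determinant vanishes.
Here the determinant is -3.
Nonzero, so no common point exists.

No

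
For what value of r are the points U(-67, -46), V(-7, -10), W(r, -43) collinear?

The three points are collinear iff det[UV; UW] = 0.
This determinant is linear in r: (-36)r + (-2232) = 0, so r = -62.

-62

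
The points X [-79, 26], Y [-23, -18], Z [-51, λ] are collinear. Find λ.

4

The three points are collinear iff det[XY; XZ] = 0.
This determinant is linear in λ: (56)λ + (-224) = 0, so λ = 4.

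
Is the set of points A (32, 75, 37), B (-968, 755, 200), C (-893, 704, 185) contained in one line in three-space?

No

AB = (-1000, 680, 163), AC = (-925, 629, 148).
AB × AC = (-1887, -2775, 0).
The cross product is nonzero, so the points do not lie on one line.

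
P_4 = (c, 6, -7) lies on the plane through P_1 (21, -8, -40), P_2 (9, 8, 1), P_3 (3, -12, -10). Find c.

12

A normal to the plane is n = P_1P_2 × P_1P_3 = (644, -378, 336).
P_4 lies in the plane iff n · P_1P_4 = 0.
This gives (644)c + (-7728) = 0, so c = 12.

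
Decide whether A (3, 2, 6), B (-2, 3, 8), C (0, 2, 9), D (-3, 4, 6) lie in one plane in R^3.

Yes

With A as base: AB = (-5, 1, 2), AC = (-3, 0, 3), AD = (-6, 2, 0).
AC × AD = (-6, -18, -6).
AB · (AC × AD) = 0.
The scalar triple product vanishes, so the four points are coplanar.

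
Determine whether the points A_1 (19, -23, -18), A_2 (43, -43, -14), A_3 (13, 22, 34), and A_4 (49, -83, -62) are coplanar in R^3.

No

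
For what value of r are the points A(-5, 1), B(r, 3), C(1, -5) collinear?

-7

Collinearity: (B − A) must be parallel to (C − A) = (6, -6).
Cross-multiplying the components: (r − (-5))·(-6) = (2)·(6).
Solving gives r = -7.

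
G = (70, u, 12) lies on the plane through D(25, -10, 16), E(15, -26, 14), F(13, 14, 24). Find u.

The plane through D, E, F has equation −80x + 104y − 432z = -9952.
Substituting G: (104)u + (-10784) = -9952, so u = 8.

8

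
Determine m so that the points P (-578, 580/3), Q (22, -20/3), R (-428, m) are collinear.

430/3

Collinearity: (R − P) must be parallel to (Q − P) = (600, -200).
Cross-multiplying the components: (m − 580/3)·(600) = (150)·(-200).
Solving gives m = 430/3.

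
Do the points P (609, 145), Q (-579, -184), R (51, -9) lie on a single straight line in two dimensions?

No

PQ = (-1188, -329), PR = (-558, -154).
Twice the signed area of △PQR is (-1188)(-154) − (-329)(-558) = -630.
The area is nonzero, so the three points are not collinear.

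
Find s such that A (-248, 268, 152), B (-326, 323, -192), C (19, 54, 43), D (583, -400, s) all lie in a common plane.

The points are coplanar iff AB · (AC × AD) = 0.
Expanding, this is linear in s: (2007)s + (571995) = 0.
So s = -285.

-285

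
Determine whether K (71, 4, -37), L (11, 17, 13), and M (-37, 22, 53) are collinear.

No

KL = (-60, 13, 50), KM = (-108, 18, 90).
KL × KM = (270, 0, 324).
The cross product is nonzero, so the points do not lie on one line.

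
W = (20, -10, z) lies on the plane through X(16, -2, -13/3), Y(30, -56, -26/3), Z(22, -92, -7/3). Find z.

-6

A normal to the plane is n = XY × XZ = (-498, -54, -936).
W lies in the plane iff n · XW = 0.
This gives (-936)z + (-5616) = 0, so z = -6.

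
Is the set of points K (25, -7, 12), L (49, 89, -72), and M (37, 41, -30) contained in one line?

Yes

KL = (24, 96, -84), KM = (12, 48, -42).
KL × KM = (0, 0, 0).
The cross product vanishes, so the three points are collinear.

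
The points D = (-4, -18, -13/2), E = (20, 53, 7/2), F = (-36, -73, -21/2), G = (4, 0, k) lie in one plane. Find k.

-9/2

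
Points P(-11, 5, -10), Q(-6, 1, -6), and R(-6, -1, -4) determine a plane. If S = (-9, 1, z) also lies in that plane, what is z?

-6

A normal to the plane is n = PQ × PR = (0, -10, -10).
S lies in the plane iff n · PS = 0.
This gives (-10)z + (-60) = 0, so z = -6.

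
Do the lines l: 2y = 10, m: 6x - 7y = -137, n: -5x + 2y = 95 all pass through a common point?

Yes

Intersecting l and m: solving the 2×2 system gives (x, y) = (-17, 5).
Substitute into n: (-5)(-17) + (2)(5) = 95.
This equals 95, so (-17, 5) lies on all three lines and they are concurrent.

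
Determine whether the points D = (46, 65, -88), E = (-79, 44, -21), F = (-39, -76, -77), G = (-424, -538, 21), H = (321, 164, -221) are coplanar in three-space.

The plane through D, E, F has normal n = DE × DF = (9216, -4320, 15840) and equation n·P = -1250784.
Checking the remaining points: n·G = -1250784, n·H = -1250784.
All equal -1250784, so all 5 points lie in one plane.

Yes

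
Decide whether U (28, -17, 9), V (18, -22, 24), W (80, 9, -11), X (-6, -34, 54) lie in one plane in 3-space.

Yes

With U as base: UV = (-10, -5, 15), UW = (52, 26, -20), UX = (-34, -17, 45).
UW × UX = (830, -1660, 0).
UV · (UW × UX) = 0.
The scalar triple product vanishes, so the four points are coplanar.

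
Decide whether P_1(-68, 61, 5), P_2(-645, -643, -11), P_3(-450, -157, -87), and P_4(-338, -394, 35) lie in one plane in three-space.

No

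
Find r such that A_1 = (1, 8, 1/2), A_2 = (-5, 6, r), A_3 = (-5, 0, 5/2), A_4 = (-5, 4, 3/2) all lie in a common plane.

1

Normal to plane A_1A_3A_4: n = (0, -6, -24); plane equation n·P = -60.
Requiring n·A_2 = -60: (-24)r + (-36) = -60.
So r = 1.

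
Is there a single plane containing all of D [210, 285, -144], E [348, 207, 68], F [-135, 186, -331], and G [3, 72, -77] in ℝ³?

Yes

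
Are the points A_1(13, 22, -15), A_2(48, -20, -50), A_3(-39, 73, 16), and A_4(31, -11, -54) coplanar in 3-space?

The four points are coplanar iff the 3×3 determinant with rows A_1A_2, A_1A_3, A_1A_4 is zero.
Rows: (35, -42, -35), (-52, 51, 31), (18, -33, -39).
Expanding along the first row: (35)(-966) − (-42)(1470) + (-35)(798) = 0.
Zero determinant ⇒ coplanar.

Yes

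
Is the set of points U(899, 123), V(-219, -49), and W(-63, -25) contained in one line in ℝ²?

Yes

UV = (-1118, -172), UW = (-962, -148).
Twice the signed area of △UVW is (-1118)(-148) − (-172)(-962) = 0.
The triangle is degenerate (zero area), so the points are collinear.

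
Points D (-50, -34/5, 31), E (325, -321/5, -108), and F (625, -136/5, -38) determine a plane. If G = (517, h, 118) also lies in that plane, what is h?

212/5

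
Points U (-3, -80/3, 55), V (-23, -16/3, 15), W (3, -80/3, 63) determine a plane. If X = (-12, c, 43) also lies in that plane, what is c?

-80/3

Coplanarity requires UV · (UW × UX) = 0.
UV = (-20, 64/3, -40), UW = (6, 0, 8); the triple product is linear in c with coefficient -80 and constant term -6400/3.
Setting it to zero: c = -80/3.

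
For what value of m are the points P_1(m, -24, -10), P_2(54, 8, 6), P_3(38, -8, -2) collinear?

22

Direction P_2P_3 = (-16, -16, -8). From the y-coordinate of P_1, the parameter along the line is τ = (-24 − 8)/(-16) = 2.
Then m = 54 + 2·(-16) = 22.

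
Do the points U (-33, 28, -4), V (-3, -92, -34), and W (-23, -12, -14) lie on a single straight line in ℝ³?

UV = (30, -120, -30), UW = (10, -40, -10).
Each component of UW is 1/3 times the corresponding component of UV, so UW = 1/3·UV and the points are collinear.

Yes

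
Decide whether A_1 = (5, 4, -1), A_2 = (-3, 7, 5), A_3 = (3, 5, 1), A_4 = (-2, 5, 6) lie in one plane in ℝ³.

No

A normal to the plane through A_1, A_2, A_3 is n = A_1A_2 × A_1A_3 = (0, 4, -2).
The plane has equation n·P = 18. For A_4: n·A_4 = 8.
8 ≠ 18, so A_4 is off the plane.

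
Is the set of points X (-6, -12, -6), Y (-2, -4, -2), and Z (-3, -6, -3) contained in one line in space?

Yes

XY = (4, 8, 4), XZ = (3, 6, 3).
Each component of XZ is 3/4 times the corresponding component of XY, so XZ = 3/4·XY and the points are collinear.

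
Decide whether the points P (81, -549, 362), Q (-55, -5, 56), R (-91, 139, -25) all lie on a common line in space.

PQ = (-136, 544, -306), PR = (-172, 688, -387).
Each component of PR is 43/34 times the corresponding component of PQ, so PR = 43/34·PQ and the points are collinear.

Yes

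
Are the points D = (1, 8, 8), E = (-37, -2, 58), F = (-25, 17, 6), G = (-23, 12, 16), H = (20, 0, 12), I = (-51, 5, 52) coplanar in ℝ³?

The plane through D, E, F has normal n = DE × DF = (-430, -1376, -602) and equation n·P = -16254.
Checking the remaining points: n·G = -16254, n·H = -15824, n·I = -16254.
Since n·H = -15824 ≠ -16254, H is off the plane and the points are not all coplanar.

No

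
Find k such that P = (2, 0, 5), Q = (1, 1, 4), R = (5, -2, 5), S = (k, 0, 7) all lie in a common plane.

1

Coplanarity ⇔ det[PQ; PR; PS] = 0.
Expanding, this is linear in k: (-2)k + (2) = 0.
So k = 1.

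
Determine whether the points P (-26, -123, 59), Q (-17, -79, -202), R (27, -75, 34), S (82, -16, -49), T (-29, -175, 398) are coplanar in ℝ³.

No

The plane through P, Q, R has normal n = PQ × PR = (11428, -13608, -1900) and equation n·X = 1264556.
Checking the remaining points: n·S = 1247924, n·T = 1293788.
Since n·S = 1247924 ≠ 1264556, S is off the plane and the points are not all coplanar.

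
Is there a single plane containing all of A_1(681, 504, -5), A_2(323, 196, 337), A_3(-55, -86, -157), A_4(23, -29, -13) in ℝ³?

No

With A_1 as base: A_1A_2 = (-358, -308, 342), A_1A_3 = (-736, -590, -152), A_1A_4 = (-658, -533, -8).
A_1A_3 × A_1A_4 = (-76296, 94128, 4068).
A_1A_2 · (A_1A_3 × A_1A_4) = -286200.
Since -286200 ≠ 0, the four points are not coplanar.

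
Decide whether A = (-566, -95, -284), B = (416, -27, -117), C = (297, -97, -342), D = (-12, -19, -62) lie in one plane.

The four points are coplanar iff the 3×3 determinant with rows AB, AC, AD is zero.
Rows: (982, 68, 167), (863, -2, -58), (554, 76, 222).
Expanding along the first row: (982)(3964) − (68)(223718) + (167)(66696) = -181944.
Nonzero ⇒ not coplanar.

No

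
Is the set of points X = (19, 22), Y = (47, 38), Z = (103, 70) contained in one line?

Yes

XY = (28, 16), XZ = (84, 48).
det[XY; XZ] = (28)(48) − (16)(84) = 0.
The determinant is zero, so the points are collinear.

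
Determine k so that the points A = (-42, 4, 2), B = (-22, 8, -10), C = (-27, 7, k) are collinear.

-7

Direction AB = (20, 4, -12). From the x-coordinate of C, the parameter along the line is τ = (-27 − (-42))/20 = 3/4.
Then k = 2 + 3/4·(-12) = -7.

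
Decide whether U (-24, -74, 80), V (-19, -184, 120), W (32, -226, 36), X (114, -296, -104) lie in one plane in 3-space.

The four points are coplanar iff the 3×3 determinant with rows UV, UW, UX is zero.
Rows: (5, -110, 40), (56, -152, -44), (138, -222, -184).
Expanding along the first row: (5)(18200) − (-110)(-4232) + (40)(8544) = -32760.
Nonzero ⇒ not coplanar.

No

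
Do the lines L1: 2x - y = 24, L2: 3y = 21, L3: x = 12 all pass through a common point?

Intersecting L1 and L2: solving the 2×2 system gives (x, y) = (31/2, 7).
Substitute into L3: (1)(31/2) + (0)(7) = 31/2.
But L3 requires 12 ≠ 31/2, so the three lines have no common point.

No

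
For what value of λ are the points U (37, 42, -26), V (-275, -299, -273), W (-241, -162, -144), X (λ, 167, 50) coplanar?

196

Normal to plane UVW: n = (-10150, 31850, -31150); plane equation n·P = 1772050.
Requiring n·X = 1772050: (-10150)λ + (3761450) = 1772050.
So λ = 196.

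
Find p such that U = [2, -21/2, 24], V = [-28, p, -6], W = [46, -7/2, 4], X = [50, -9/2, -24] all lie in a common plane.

Coplanarity ⇔ det[UV; UW; UX] = 0.
Expanding, this is linear in p: (1152)p + (20736) = 0.
So p = -18.

-18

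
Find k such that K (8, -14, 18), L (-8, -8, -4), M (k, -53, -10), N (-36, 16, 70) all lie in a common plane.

74

Normal to plane KLN: n = (972, 1800, -216); plane equation n·P = -21312.
Requiring n·M = -21312: (972)k + (-93240) = -21312.
So k = 74.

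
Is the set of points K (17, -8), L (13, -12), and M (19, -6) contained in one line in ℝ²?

KL = (-4, -4), KM = (2, 2).
Twice the signed area of △KLM is (-4)(2) − (-4)(2) = 0.
The triangle is degenerate (zero area), so the points are collinear.

Yes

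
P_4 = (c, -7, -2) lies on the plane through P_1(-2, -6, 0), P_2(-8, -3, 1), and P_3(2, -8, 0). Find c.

0

Coplanarity requires P_1P_2 · (P_1P_3 × P_1P_4) = 0.
P_1P_2 = (-6, 3, 1), P_1P_3 = (4, -2, 0); the triple product is linear in c with coefficient 2 and constant term 0.
Setting it to zero: c = 0.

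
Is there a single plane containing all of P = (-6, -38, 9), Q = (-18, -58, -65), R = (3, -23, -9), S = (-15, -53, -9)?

Yes

A normal to the plane through P, Q, R is n = PQ × PR = (1470, -882, 0).
The plane has equation n·X = 24696. For S: n·S = 24696.
Equal, so S lies in the plane and all four are coplanar.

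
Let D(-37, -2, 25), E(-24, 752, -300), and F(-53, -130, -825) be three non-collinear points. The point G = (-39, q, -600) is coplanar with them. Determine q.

A normal to the plane is n = DE × DF = (-682500, 16250, 10400).
G lies in the plane iff n · DG = 0.
This gives (16250)q + (-5102500) = 0, so q = 314.

314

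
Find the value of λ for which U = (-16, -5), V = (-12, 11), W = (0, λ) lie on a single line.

The three points are collinear iff det[UV; UW] = 0.
This determinant is linear in λ: (4)λ + (-236) = 0, so λ = 59.

59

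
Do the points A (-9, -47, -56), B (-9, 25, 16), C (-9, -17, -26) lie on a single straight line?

AB = (0, 72, 72), AC = (0, 30, 30).
AB × AC = (0, 0, 0).
The cross product vanishes, so the three points are collinear.

Yes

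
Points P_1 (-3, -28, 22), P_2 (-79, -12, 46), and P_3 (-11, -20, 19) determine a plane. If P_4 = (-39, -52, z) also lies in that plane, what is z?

Coplanarity requires P_1P_2 · (P_1P_3 × P_1P_4) = 0.
P_1P_2 = (-76, 16, 24), P_1P_3 = (-8, 8, -3); the triple product is linear in z with coefficient -480 and constant term 29280.
Setting it to zero: z = 61.

61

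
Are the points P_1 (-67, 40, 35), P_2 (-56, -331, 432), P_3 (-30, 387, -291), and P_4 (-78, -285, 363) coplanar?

Yes

The four points are coplanar iff the 3×3 determinant with rows P_1P_2, P_1P_3, P_1P_4 is zero.
Rows: (11, -371, 397), (37, 347, -326), (-11, -325, 328).
Expanding along the first row: (11)(7866) − (-371)(8550) + (397)(-8208) = 0.
Zero determinant ⇒ coplanar.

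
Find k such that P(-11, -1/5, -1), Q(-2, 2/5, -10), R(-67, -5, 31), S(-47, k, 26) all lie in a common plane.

-3

Coplanarity ⇔ det[PQ; PR; PS] = 0.
Expanding, this is linear in k: (216)k + (648) = 0.
So k = -3.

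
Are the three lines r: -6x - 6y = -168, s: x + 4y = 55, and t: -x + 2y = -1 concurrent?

Yes

Lines aᵢx + bᵢy = cᵢ with pairwise distinct directions are concurrent exactly when det[aᵢ bᵢ cᵢ] = 0.
Here the determinant is 0.
It vanishes, so the lines are concurrent at (19, 9).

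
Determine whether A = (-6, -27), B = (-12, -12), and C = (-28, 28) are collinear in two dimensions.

Yes

AB = (-6, 15), AC = (-22, 55).
Twice the signed area of △ABC is (-6)(55) − (15)(-22) = 0.
The triangle is degenerate (zero area), so the points are collinear.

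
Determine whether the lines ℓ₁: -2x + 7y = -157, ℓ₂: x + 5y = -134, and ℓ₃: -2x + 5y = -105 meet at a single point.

No

The three lines meet at one point iff the augmented coefficient matrix [aᵢ bᵢ cᵢ] has rank < 3, i.e. its determinant vanishes.
Here the determinant is -34.
Nonzero, so no common point exists.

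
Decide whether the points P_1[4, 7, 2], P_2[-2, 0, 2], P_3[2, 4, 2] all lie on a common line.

No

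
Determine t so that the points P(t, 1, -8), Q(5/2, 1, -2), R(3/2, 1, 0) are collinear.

Direction QR = (-1, 0, 2). From the z-coordinate of P, the parameter along the line is τ = (-8 − (-2))/2 = -3.
Then t = 5/2 + (-3)·(-1) = 11/2.

11/2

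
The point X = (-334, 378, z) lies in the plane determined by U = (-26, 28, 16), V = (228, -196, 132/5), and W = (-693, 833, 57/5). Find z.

A normal to the plane is n = UV × UW = (-36708/5, -28842/5, 55062).
X lies in the plane iff n · UX = 0.
This gives (55062)z + (-3193596/5) = 0, so z = 58/5.

58/5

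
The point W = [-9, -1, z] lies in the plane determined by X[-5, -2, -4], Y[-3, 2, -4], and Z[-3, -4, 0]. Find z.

The plane through X, Y, Z has equation 16x − 8y − 12z = -16.
Substituting W: (-12)z + (-136) = -16, so z = -10.

-10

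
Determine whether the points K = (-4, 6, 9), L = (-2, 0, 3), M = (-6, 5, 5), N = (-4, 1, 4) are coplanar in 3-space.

No

The four points are coplanar iff the 3×3 determinant with rows KL, KM, KN is zero.
Rows: (2, -6, -6), (-2, -1, -4), (0, -5, -5).
Expanding along the first row: (2)(-15) − (-6)(10) + (-6)(10) = -30.
Nonzero ⇒ not coplanar.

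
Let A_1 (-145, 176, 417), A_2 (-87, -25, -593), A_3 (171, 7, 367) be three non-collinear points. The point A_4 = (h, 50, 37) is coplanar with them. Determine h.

Coplanarity requires A_1A_2 · (A_1A_3 × A_1A_4) = 0.
A_1A_2 = (58, -201, -1010), A_1A_3 = (316, -169, -50); the triple product is linear in h with coefficient -160640 and constant term -3855360.
Setting it to zero: h = -24.

-24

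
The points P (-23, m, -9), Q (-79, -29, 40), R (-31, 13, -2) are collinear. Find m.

20

Direction QR = (48, 42, -42). From the x-coordinate of P, the parameter along the line is τ = (-23 − (-79))/48 = 7/6.
Then m = (-29) + 7/6·(42) = 20.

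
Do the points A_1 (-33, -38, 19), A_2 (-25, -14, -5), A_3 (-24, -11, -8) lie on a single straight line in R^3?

Yes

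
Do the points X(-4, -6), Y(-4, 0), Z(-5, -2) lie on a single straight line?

No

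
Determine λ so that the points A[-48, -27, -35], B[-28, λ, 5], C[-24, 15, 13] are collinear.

8

Collinearity requires AB × AC = 0; each component is linear in λ.
The x-component gives (48)λ + (-384) = 0, so λ = 8.
The remaining components then also vanish.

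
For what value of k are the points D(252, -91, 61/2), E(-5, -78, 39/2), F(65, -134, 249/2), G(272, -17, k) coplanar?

Coplanarity ⇔ det[DE; DF; DG] = 0.
Expanding, this is linear in k: (13482)k + (1543689) = 0.
So k = -229/2.

-229/2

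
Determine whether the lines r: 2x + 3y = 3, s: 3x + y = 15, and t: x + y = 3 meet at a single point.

Yes

Intersecting r and s: solving the 2×2 system gives (x, y) = (6, -3).
Substitute into t: (1)(6) + (1)(-3) = 3.
This equals 3, so (6, -3) lies on all three lines and they are concurrent.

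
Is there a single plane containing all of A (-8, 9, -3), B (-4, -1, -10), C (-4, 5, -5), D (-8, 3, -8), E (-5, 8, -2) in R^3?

No

The plane through A, B, C has normal n = AB × AC = (-8, -20, 24) and equation n·P = -188.
Checking the remaining points: n·D = -188, n·E = -168.
Since n·E = -168 ≠ -188, E is off the plane and the points are not all coplanar.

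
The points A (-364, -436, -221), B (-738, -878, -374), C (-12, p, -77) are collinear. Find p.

-20

Collinearity requires AB × AC = 0; each component is linear in p.
The x-component gives (153)p + (3060) = 0, so p = -20.
The remaining components then also vanish.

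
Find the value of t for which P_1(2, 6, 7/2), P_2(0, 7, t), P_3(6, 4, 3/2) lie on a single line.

Collinearity requires P_1P_2 × P_1P_3 = 0; each component is linear in t.
The x-component gives (2)t + (-9) = 0, so t = 9/2.
The remaining components then also vanish.

9/2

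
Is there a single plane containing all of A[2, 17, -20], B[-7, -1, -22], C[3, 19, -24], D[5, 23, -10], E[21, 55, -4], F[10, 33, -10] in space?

The plane through A, B, C has normal n = AB × AC = (76, -38, 0) and equation n·P = -494.
Checking the remaining points: n·D = -494, n·E = -494, n·F = -494.
All equal -494, so all 6 points lie in one plane.

Yes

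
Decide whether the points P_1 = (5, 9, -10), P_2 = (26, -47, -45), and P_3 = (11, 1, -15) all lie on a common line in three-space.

No

P_1P_2 = (21, -56, -35), P_1P_3 = (6, -8, -5).
Comparing components 3 and 1: (-35)(6) − (21)(-5) = -105 ≠ 0, so P_1P_2 and P_1P_3 are not parallel and the points are not collinear.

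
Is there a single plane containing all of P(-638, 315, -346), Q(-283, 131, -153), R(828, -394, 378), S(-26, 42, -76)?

With P as base: PQ = (355, -184, 193), PR = (1466, -709, 724), PS = (612, -273, 270).
PR × PS = (6222, 47268, 33690).
PQ · (PR × PS) = 13668.
Since 13668 ≠ 0, the four points are not coplanar.

No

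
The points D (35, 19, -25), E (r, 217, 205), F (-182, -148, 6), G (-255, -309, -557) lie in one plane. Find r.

Coplanarity ⇔ det[DE; DF; DG] = 0.
Expanding, this is linear in r: (99012)r + (-22871772) = 0.
So r = 231.

231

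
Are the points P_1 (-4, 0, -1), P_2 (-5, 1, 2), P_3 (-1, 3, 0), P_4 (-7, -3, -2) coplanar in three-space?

A normal to the plane through P_1, P_2, P_3 is n = P_1P_2 × P_1P_3 = (-8, 10, -6).
The plane has equation n·P = 38. For P_4: n·P_4 = 38.
Equal, so P_4 lies in the plane and all four are coplanar.

Yes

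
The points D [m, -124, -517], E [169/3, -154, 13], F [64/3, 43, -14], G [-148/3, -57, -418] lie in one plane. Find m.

-181/3

Coplanarity ⇔ det[DE; DF; DG] = 0.
Expanding, this is linear in m: (82288)m + (14894128/3) = 0.
So m = -181/3.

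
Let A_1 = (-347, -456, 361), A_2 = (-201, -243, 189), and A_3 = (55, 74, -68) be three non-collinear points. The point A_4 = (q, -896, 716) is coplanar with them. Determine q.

-637

Coplanarity requires A_1A_2 · (A_1A_3 × A_1A_4) = 0.
A_1A_2 = (146, 213, -172), A_1A_3 = (402, 530, -429); the triple product is linear in q with coefficient -217 and constant term -138229.
Setting it to zero: q = -637.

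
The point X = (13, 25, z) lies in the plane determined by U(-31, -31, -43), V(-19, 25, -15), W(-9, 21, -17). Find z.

-15

Coplanarity requires UV · (UW × UX) = 0.
UV = (12, 56, 28), UW = (22, 52, 26); the triple product is linear in z with coefficient -608 and constant term -9120.
Setting it to zero: z = -15.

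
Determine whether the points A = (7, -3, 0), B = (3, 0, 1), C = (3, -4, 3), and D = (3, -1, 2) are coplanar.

No

With A as base: AB = (-4, 3, 1), AC = (-4, -1, 3), AD = (-4, 2, 2).
AC × AD = (-8, -4, -12).
AB · (AC × AD) = 8.
Since 8 ≠ 0, the four points are not coplanar.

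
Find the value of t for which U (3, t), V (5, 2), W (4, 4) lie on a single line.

Collinearity: (U − V) must be parallel to (W − V) = (-1, 2).
Cross-multiplying the components: (t − 2)·(-1) = (-2)·(2).
Solving gives t = 6.

6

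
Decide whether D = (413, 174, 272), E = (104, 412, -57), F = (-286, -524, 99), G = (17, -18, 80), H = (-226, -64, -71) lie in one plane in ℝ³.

The plane through D, E, F has normal n = DE × DF = (-270816, 176514, 382044) and equation n·P = 22782396.
Checking the remaining points: n·G = 22782396, n·H = 22782396.
All equal 22782396, so all 5 points lie in one plane.

Yes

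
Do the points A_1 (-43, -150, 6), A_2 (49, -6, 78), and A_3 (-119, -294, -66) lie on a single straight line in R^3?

A_1A_2 = (92, 144, 72), A_1A_3 = (-76, -144, -72).
A_1A_2 × A_1A_3 = (0, 1152, -2304).
The cross product is nonzero, so the points do not lie on one line.

No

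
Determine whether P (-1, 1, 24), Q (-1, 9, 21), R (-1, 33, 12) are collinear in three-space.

PQ = (0, 8, -3), PR = (0, 32, -12).
PQ × PR = (0, 0, 0).
The cross product vanishes, so the three points are collinear.

Yes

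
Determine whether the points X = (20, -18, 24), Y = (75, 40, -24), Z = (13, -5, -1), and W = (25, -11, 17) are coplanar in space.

Yes

With X as base: XY = (55, 58, -48), XZ = (-7, 13, -25), XW = (5, 7, -7).
XZ × XW = (84, -174, -114).
XY · (XZ × XW) = 0.
The scalar triple product vanishes, so the four points are coplanar.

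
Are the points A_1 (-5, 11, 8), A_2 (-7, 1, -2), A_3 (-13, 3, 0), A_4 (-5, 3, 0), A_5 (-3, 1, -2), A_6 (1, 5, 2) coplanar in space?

The plane through A_1, A_2, A_3 has normal n = A_1A_2 × A_1A_3 = (0, 64, -64) and equation n·P = 192.
Checking the remaining points: n·A_4 = 192, n·A_5 = 192, n·A_6 = 192.
All equal 192, so all 6 points lie in one plane.

Yes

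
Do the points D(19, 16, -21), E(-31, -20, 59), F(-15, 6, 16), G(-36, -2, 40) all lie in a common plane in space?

With D as base: DE = (-50, -36, 80), DF = (-34, -10, 37), DG = (-55, -18, 61).
DF × DG = (56, 39, 62).
DE · (DF × DG) = 756.
Since 756 ≠ 0, the four points are not coplanar.

No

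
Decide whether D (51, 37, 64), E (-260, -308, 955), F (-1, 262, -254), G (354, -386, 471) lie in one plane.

A normal to the plane through D, E, F is n = DE × DF = (-90765, -145230, -87915).
The plane has equation n·P = -15629085. For G: n·G = -17479995.
-17479995 ≠ -15629085, so G is off the plane.

No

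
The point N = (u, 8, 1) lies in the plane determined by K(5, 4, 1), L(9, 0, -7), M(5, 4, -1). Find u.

1

Coplanarity requires KL · (KM × KN) = 0.
KL = (4, -4, -8), KM = (0, 0, -2); the triple product is linear in u with coefficient 8 and constant term -8.
Setting it to zero: u = 1.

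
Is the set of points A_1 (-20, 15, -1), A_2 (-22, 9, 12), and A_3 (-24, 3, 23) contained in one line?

No

A_1A_2 = (-2, -6, 13), A_1A_3 = (-4, -12, 24).
A_1A_2 × A_1A_3 = (12, -4, 0).
The cross product is nonzero, so the points do not lie on one line.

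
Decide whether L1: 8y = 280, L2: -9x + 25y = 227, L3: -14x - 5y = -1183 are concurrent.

Yes

The three lines meet at one point iff the augmented coefficient matrix [aᵢ bᵢ cᵢ] has rank < 3, i.e. its determinant vanishes.
Here the determinant is 0.
It vanishes, so the lines are concurrent at (72, 35).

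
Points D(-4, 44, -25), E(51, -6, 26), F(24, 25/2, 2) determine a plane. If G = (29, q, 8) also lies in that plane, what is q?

0

A normal to the plane is n = DE × DF = (513/2, -57, -665/2).
G lies in the plane iff n · DG = 0.
This gives (-57)q + (0) = 0, so q = 0.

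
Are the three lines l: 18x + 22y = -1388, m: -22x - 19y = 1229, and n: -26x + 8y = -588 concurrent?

Lines aᵢx + bᵢy = cᵢ with pairwise distinct directions are concurrent exactly when det[aᵢ bᵢ cᵢ] = 0.
Here the determinant is -33500.
Nonzero, so no common point exists.

No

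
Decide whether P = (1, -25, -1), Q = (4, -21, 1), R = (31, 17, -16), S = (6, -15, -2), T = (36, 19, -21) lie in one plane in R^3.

The plane through P, Q, R has normal n = PQ × PR = (-144, 105, 6) and equation n·X = -2775.
Checking the remaining points: n·S = -2451, n·T = -3315.
Since n·S = -2451 ≠ -2775, S is off the plane and the points are not all coplanar.

No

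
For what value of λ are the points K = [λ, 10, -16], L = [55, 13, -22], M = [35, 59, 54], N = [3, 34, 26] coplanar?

21

Coplanarity ⇔ det[KL; KM; KN] = 0.
Expanding, this is linear in λ: (-612)λ + (12852) = 0.
So λ = 21.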